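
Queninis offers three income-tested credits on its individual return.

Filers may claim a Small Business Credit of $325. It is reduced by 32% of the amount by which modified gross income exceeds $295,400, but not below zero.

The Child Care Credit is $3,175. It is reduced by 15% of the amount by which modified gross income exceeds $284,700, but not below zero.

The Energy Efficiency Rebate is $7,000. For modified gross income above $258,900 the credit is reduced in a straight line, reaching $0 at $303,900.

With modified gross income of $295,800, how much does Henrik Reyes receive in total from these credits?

Small Business Credit: 32% of the $400 excess over $295,400 is $128; credit = $325 − $128 = $197.
Child Care Credit: 15% of the $11,100 excess over $284,700 is $1,665; credit = $3,175 − $1,665 = $1,510.
Energy Efficiency Rebate: $295,800 is $36,900 into a $45,000 phase-out range, leaving 8,100/45,000 of the credit: $7,000 × 8,100/45,000 = $1,260.
Total: $197 + $1,510 + $1,260 = $2,967.

$2,967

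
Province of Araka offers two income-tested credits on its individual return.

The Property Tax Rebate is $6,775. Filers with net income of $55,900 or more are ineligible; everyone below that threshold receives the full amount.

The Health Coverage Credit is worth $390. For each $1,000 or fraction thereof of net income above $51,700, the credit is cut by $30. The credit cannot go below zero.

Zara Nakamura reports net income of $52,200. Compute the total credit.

$7,135

Property Tax Rebate: $52,200 is below the $55,900 cutoff, so the full $6,775 applies.
Health Coverage Credit: income exceeds $51,700 by $500, which is 1 full-or-partial $1,000 increment; reduction = 1 × $30 = $30, leaving $360.
Total: $6,775 + $360 = $7,135.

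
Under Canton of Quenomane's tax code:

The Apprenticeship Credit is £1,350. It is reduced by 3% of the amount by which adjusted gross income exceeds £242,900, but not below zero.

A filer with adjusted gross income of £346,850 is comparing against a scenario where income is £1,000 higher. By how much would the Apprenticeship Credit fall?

£0

At £346,850 — 3% of the £103,950 excess over £242,900 is £3,118.50 ≥ base, so the credit is £0.
At £347,850 — 3% of the £104,950 excess over £242,900 is £3,148.50 ≥ base, so the credit is £0.
Lost: £0 − £0 = £0.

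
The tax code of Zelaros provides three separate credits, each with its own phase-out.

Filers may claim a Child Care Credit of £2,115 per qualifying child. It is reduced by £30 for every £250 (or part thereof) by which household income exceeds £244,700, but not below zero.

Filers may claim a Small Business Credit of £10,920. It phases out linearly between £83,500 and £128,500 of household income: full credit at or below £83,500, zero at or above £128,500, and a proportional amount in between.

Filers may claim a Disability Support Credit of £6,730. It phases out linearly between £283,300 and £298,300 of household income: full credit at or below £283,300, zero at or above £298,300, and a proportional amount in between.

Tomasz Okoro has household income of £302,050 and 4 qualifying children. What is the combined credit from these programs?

Child Care Credit: base = 4 × £2,115 = £8,460. income exceeds £244,700 by £57,350, which is 230 full-or-partial £250 increments; reduction = 230 × £30 = £6,900, leaving £1,560.
Small Business Credit: £302,050 is at or above £128,500, so the credit is £0.
Disability Support Credit: £302,050 is at or above £298,300, so the credit is £0.
Total: £1,560 + £0 + £0 = £1,560.

£1,560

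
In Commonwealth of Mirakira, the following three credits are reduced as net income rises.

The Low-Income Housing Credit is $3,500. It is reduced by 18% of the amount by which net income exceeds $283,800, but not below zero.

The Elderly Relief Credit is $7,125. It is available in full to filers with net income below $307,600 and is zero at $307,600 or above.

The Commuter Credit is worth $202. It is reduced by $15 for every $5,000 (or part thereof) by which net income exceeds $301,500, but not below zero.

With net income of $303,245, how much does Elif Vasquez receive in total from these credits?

Low-Income Housing Credit: 18% of the $19,445 excess over $283,800 is $3,500.10 ≥ base, so the credit is $0.
Elderly Relief Credit: $303,245 is below the $307,600 cutoff, so the full $7,125 applies.
Commuter Credit: income exceeds $301,500 by $1,745, which is 1 full-or-partial $5,000 increment; reduction = 1 × $15 = $15, leaving $187.
Total: $0 + $7,125 + $187 = $7,312.

$7,312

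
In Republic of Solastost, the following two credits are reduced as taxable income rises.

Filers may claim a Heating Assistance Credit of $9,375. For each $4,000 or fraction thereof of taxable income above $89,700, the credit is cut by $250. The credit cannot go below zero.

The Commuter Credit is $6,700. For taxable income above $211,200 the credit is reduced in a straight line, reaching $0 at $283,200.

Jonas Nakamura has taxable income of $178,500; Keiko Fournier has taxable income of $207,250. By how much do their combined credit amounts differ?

$1,750

Jonas ($178,500): Heating Assistance Credit: income exceeds $89,700 by $88,800, which is 23 full-or-partial $4,000 increments; reduction = 23 × $250 = $5,750, leaving $3,625. Commuter Credit: $178,500 is at or below the $211,200 threshold, so the full $6,700 applies. total $3,625 + $6,700 = $10,325
Keiko ($207,250): Heating Assistance Credit: income exceeds $89,700 by $117,550, which is 30 full-or-partial $4,000 increments; reduction = 30 × $250 = $7,500, leaving $1,875. Commuter Credit: $207,250 is at or below the $211,200 threshold, so the full $6,700 applies. total $1,875 + $6,700 = $8,575
Difference: |$10,325 − $8,575| = $1,750.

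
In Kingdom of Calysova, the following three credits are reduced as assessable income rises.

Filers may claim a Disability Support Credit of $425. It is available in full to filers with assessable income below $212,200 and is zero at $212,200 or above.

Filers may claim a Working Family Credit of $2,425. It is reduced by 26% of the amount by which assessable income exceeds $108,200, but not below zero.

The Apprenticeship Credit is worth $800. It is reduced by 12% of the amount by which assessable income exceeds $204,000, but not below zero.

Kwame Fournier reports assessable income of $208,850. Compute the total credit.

Disability Support Credit: $208,850 is below the $212,200 cutoff, so the full $425 applies.
Working Family Credit: 26% of the $100,650 excess over $108,200 is $26,169 ≥ base, so the credit is $0.
Apprenticeship Credit: 12% of the $4,850 excess over $204,000 is $582; credit = $800 − $582 = $218.
Total: $425 + $0 + $218 = $643.

$643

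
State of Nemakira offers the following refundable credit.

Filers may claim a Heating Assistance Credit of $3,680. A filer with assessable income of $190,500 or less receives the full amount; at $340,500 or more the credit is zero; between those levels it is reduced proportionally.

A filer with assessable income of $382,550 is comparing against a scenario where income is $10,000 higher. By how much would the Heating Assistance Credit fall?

$0

At $382,550 — $382,550 is at or above $340,500, so the credit is $0.
At $392,550 — $392,550 is at or above $340,500, so the credit is $0.
Lost: $0 − $0 = $0.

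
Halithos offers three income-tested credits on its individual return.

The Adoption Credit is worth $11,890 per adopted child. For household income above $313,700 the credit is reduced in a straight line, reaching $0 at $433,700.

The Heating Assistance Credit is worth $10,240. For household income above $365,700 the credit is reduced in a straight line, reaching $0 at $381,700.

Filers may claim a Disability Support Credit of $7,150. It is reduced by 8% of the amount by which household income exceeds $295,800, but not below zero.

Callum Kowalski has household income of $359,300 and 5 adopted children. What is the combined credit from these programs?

$49,169

Adoption Credit: base = 5 × $11,890 = $59,450. $359,300 is $45,600 into a $120,000 phase-out range, leaving 74,400/120,000 of the credit: $59,450 × 74,400/120,000 = $36,859.
Heating Assistance Credit: $359,300 is at or below the $365,700 threshold, so the full $10,240 applies.
Disability Support Credit: 8% of the $63,500 excess over $295,800 is $5,080; credit = $7,150 − $5,080 = $2,070.
Total: $36,859 + $10,240 + $2,070 = $49,169.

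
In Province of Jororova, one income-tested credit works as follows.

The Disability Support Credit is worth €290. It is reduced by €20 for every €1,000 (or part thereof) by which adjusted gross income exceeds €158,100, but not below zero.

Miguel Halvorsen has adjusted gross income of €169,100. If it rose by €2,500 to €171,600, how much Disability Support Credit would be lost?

€60

At €169,100 — income exceeds €158,100 by €11,000, which is 11 full-or-partial €1,000 increments; reduction = 11 × €20 = €220, leaving €70.
At €171,600 — income exceeds €158,100 by €13,500, which is 14 full-or-partial €1,000 increments; reduction = 14 × €20 = €280, leaving €10.
Lost: €70 − €10 = €60.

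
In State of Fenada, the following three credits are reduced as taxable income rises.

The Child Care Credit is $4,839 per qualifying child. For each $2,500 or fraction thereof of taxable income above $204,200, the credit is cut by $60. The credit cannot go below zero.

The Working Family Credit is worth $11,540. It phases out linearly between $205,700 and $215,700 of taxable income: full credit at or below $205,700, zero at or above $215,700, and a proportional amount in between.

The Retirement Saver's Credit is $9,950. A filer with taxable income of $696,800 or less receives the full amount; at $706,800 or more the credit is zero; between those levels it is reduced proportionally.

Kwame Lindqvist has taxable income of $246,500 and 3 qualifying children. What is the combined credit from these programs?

$23,447

Child Care Credit: base = 3 × $4,839 = $14,517. income exceeds $204,200 by $42,300, which is 17 full-or-partial $2,500 increments; reduction = 17 × $60 = $1,020, leaving $13,497.
Working Family Credit: $246,500 is at or above $215,700, so the credit is $0.
Retirement Saver's Credit: $246,500 is at or below the $696,800 threshold, so the full $9,950 applies.
Total: $13,497 + $0 + $9,950 = $23,447.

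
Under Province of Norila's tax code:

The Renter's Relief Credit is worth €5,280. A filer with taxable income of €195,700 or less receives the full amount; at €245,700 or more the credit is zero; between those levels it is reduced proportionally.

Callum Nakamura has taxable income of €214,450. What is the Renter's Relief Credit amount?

€3,300

Renter's Relief Credit: €214,450 is €18,750 into a €50,000 phase-out range, leaving 31,250/50,000 of the credit: €5,280 × 31,250/50,000 = €3,300.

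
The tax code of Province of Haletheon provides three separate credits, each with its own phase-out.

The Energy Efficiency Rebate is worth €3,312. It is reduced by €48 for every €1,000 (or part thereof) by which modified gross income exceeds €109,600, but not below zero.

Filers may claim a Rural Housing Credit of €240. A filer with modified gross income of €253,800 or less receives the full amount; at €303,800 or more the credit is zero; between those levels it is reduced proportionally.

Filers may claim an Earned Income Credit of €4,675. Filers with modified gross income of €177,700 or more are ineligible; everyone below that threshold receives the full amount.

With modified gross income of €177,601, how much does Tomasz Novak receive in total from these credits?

Energy Efficiency Rebate: income exceeds €109,600 by €68,001 → 69 increments × €48 = €3,312 ≥ base, so the credit is €0.
Rural Housing Credit: €177,601 is at or below the €253,800 threshold, so the full €240 applies.
Earned Income Credit: €177,601 is below the €177,700 cutoff, so the full €4,675 applies.
Total: €0 + €240 + €4,675 = €4,915.

€4,915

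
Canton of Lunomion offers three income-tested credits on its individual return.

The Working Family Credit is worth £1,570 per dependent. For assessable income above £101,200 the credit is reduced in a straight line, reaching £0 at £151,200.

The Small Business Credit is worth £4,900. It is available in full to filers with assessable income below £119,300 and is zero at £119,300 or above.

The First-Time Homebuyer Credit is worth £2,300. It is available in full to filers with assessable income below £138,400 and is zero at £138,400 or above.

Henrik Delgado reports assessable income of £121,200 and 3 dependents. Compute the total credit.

Working Family Credit: base = 3 × £1,570 = £4,710. £121,200 is £20,000 into a £50,000 phase-out range, leaving 30,000/50,000 of the credit: £4,710 × 30,000/50,000 = £2,826.
Small Business Credit: £121,200 meets or exceeds the £119,300 cutoff, so the credit is £0.
First-Time Homebuyer Credit: £121,200 is below the £138,400 cutoff, so the full £2,300 applies.
Total: £2,826 + £0 + £2,300 = £5,126.

£5,126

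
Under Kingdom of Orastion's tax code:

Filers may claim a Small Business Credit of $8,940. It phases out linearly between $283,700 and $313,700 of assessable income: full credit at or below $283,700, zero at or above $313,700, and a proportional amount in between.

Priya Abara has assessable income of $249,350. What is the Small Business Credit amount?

Small Business Credit: $249,350 is at or below the $283,700 threshold, so the full $8,940 applies.

$8,940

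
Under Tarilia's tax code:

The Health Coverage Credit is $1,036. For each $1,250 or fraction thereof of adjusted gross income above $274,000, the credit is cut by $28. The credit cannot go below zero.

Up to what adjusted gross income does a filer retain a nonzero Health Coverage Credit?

$319,000

After 36 increments the reduction is 36 × $28 = $1,008, leaving $28; one more increment wipes it out. Increment 36 ends at excess 36 × $1,250 = $45,000, so the highest qualifying income is $274,000 + $45,000 = $319,000.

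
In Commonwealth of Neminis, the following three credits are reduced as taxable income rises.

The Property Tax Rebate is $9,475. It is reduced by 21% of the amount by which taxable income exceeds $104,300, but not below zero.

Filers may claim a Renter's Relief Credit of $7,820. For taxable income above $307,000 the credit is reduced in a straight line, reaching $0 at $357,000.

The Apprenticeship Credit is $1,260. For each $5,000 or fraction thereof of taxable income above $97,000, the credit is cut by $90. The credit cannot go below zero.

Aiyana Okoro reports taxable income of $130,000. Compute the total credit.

Property Tax Rebate: 21% of the $25,700 excess over $104,300 is $5,397; credit = $9,475 − $5,397 = $4,078.
Renter's Relief Credit: $130,000 is at or below the $307,000 threshold, so the full $7,820 applies.
Apprenticeship Credit: income exceeds $97,000 by $33,000, which is 7 full-or-partial $5,000 increments; reduction = 7 × $90 = $630, leaving $630.
Total: $4,078 + $7,820 + $630 = $12,528.

$12,528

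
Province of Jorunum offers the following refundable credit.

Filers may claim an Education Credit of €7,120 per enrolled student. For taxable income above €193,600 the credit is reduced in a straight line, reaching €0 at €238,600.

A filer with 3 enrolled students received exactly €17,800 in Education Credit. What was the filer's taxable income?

Full credit = 3 × €7,120 = €21,360.
€17,800 is 17,800/21,360 of the full €21,360, so 3,560/21,360 of the €45,000 range has been used: income = €193,600 + €45,000 × 3,560/21,360 = €201,100.

€201,100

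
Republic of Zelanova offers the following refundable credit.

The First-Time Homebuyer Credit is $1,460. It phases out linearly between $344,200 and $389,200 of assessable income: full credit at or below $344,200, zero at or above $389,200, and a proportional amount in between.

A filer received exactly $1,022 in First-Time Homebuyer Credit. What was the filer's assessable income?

$357,700

$1,022 is 1,022/1,460 of the full $1,460, so 438/1,460 of the $45,000 range has been used: income = $344,200 + $45,000 × 438/1,460 = $357,700.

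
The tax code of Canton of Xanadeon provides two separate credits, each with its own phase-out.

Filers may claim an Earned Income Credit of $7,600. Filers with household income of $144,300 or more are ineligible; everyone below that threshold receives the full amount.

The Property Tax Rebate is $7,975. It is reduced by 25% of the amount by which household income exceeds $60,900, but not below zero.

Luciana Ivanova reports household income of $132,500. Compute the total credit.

Earned Income Credit: $132,500 is below the $144,300 cutoff, so the full $7,600 applies.
Property Tax Rebate: 25% of the $71,600 excess over $60,900 is $17,900 ≥ base, so the credit is $0.
Total: $7,600 + $0 = $7,600.

$7,600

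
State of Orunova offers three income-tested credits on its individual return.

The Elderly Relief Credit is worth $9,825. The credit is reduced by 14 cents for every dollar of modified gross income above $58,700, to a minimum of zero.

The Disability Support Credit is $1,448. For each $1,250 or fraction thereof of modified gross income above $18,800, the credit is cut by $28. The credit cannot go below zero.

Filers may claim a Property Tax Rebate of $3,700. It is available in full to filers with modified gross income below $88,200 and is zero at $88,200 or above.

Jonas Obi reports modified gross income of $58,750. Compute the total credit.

Elderly Relief Credit: 14% of the $50 excess over $58,700 is $7; credit = $9,825 − $7 = $9,818.
Disability Support Credit: income exceeds $18,800 by $39,950, which is 32 full-or-partial $1,250 increments; reduction = 32 × $28 = $896, leaving $552.
Property Tax Rebate: $58,750 is below the $88,200 cutoff, so the full $3,700 applies.
Total: $9,818 + $552 + $3,700 = $14,070.

$14,070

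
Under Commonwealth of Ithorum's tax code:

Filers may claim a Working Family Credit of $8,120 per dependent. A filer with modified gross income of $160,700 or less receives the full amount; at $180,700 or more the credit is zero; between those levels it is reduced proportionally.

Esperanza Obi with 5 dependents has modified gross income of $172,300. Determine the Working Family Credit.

$17,052

Working Family Credit: base = 5 × $8,120 = $40,600. $172,300 is $11,600 into a $20,000 phase-out range, leaving 8,400/20,000 of the credit: $40,600 × 8,400/20,000 = $17,052.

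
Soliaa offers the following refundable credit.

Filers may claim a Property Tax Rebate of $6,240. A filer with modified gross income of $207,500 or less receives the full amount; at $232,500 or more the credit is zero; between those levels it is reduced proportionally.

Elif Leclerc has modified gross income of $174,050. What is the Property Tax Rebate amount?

Property Tax Rebate: $174,050 is at or below the $207,500 threshold, so the full $6,240 applies.

$6,240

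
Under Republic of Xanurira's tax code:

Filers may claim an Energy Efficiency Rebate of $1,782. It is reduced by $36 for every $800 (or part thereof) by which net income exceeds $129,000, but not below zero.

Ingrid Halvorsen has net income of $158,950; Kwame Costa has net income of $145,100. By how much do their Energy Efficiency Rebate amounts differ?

$612

Ingrid ($158,950): Energy Efficiency Rebate: income exceeds $129,000 by $29,950, which is 38 full-or-partial $800 increments; reduction = 38 × $36 = $1,368, leaving $414.
Kwame ($145,100): Energy Efficiency Rebate: income exceeds $129,000 by $16,100, which is 21 full-or-partial $800 increments; reduction = 21 × $36 = $756, leaving $1,026.
Difference: |$414 − $1,026| = $612.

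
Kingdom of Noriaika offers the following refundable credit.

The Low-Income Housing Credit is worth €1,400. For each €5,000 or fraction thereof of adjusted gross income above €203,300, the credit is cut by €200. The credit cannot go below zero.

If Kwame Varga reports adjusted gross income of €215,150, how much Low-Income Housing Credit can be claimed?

€800

Low-Income Housing Credit: income exceeds €203,300 by €11,850, which is 3 full-or-partial €5,000 increments; reduction = 3 × €200 = €600, leaving €800.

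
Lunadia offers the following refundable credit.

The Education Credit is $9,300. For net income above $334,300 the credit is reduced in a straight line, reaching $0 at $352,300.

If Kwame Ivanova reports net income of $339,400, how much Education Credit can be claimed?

Education Credit: $339,400 is $5,100 into a $18,000 phase-out range, leaving 12,900/18,000 of the credit: $9,300 × 12,900/18,000 = $6,665.

$6,665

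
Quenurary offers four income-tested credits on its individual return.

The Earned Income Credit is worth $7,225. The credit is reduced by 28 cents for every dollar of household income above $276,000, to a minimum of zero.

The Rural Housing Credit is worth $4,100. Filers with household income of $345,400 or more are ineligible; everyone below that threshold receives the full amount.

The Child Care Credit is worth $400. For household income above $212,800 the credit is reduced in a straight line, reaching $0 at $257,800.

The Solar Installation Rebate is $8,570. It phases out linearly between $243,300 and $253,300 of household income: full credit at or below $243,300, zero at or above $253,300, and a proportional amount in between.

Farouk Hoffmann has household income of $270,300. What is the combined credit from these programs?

Earned Income Credit: $270,300 is at or below the $276,000 threshold, so the full $7,225 applies.
Rural Housing Credit: $270,300 is below the $345,400 cutoff, so the full $4,100 applies.
Child Care Credit: $270,300 is at or above $257,800, so the credit is $0.
Solar Installation Rebate: $270,300 is at or above $253,300, so the credit is $0.
Total: $7,225 + $4,100 + $0 + $0 = $11,325.

$11,325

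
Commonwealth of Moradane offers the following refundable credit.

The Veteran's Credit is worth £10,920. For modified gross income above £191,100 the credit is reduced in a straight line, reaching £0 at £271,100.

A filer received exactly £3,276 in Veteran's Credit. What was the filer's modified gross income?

£247,100

£3,276 is 3,276/10,920 of the full £10,920, so 7,644/10,920 of the £80,000 range has been used: income = £191,100 + £80,000 × 7,644/10,920 = £247,100.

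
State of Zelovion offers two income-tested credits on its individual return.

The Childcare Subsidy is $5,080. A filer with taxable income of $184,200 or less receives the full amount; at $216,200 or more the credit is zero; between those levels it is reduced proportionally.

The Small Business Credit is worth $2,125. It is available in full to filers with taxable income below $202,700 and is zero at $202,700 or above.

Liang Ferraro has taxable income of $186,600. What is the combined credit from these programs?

$6,824

Childcare Subsidy: $186,600 is $2,400 into a $32,000 phase-out range, leaving 29,600/32,000 of the credit: $5,080 × 29,600/32,000 = $4,699.
Small Business Credit: $186,600 is below the $202,700 cutoff, so the full $2,125 applies.
Total: $4,699 + $2,125 = $6,824.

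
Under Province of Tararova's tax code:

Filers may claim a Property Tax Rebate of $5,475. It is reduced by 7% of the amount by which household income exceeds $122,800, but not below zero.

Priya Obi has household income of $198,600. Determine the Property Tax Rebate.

$169

Property Tax Rebate: 7% of the $75,800 excess over $122,800 is $5,306; credit = $5,475 − $5,306 = $169.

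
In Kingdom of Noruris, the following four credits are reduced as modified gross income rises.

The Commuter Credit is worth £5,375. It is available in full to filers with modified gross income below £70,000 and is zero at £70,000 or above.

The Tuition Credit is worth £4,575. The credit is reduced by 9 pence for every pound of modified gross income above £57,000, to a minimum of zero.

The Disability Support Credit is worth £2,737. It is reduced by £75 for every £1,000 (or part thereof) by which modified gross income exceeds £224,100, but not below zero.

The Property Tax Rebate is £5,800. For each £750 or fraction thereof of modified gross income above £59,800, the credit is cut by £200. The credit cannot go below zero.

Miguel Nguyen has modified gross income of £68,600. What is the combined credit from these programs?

£15,043

Commuter Credit: £68,600 is below the £70,000 cutoff, so the full £5,375 applies.
Tuition Credit: 9% of the £11,600 excess over £57,000 is £1,044; credit = £4,575 − £1,044 = £3,531.
Disability Support Credit: £68,600 is at or below the £224,100 threshold, so the full £2,737 applies.
Property Tax Rebate: income exceeds £59,800 by £8,800, which is 12 full-or-partial £750 increments; reduction = 12 × £200 = £2,400, leaving £3,400.
Total: £5,375 + £3,531 + £2,737 + £3,400 = £15,043.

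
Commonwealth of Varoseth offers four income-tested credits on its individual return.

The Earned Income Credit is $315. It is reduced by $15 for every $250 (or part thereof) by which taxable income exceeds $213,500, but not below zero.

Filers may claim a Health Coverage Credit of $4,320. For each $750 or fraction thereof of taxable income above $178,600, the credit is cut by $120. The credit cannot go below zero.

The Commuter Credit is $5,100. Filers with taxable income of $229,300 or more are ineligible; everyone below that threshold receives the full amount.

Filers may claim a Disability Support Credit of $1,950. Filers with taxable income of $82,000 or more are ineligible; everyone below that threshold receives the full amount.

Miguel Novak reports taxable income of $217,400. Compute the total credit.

Earned Income Credit: income exceeds $213,500 by $3,900, which is 16 full-or-partial $250 increments; reduction = 16 × $15 = $240, leaving $75.
Health Coverage Credit: income exceeds $178,600 by $38,800 → 52 increments × $120 = $6,240 ≥ base, so the credit is $0.
Commuter Credit: $217,400 is below the $229,300 cutoff, so the full $5,100 applies.
Disability Support Credit: $217,400 meets or exceeds the $82,000 cutoff, so the credit is $0.
Total: $75 + $0 + $5,100 + $0 = $5,175.

$5,175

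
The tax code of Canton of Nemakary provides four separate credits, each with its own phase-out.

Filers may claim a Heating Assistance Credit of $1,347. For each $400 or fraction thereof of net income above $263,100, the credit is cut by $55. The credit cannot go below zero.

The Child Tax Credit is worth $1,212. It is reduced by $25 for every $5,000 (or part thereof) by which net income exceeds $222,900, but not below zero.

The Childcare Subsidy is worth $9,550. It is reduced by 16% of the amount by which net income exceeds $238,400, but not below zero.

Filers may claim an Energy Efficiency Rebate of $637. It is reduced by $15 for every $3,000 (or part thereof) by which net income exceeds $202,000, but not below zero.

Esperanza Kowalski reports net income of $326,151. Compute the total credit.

Heating Assistance Credit: income exceeds $263,100 by $63,051 → 158 increments × $55 = $8,690 ≥ base, so the credit is $0.
Child Tax Credit: income exceeds $222,900 by $103,251, which is 21 full-or-partial $5,000 increments; reduction = 21 × $25 = $525, leaving $687.
Childcare Subsidy: 16% of the $87,751 excess over $238,400 is $14,040.16 ≥ base, so the credit is $0.
Energy Efficiency Rebate: income exceeds $202,000 by $124,151, which is 42 full-or-partial $3,000 increments; reduction = 42 × $15 = $630, leaving $7.
Total: $0 + $687 + $0 + $7 = $694.

$694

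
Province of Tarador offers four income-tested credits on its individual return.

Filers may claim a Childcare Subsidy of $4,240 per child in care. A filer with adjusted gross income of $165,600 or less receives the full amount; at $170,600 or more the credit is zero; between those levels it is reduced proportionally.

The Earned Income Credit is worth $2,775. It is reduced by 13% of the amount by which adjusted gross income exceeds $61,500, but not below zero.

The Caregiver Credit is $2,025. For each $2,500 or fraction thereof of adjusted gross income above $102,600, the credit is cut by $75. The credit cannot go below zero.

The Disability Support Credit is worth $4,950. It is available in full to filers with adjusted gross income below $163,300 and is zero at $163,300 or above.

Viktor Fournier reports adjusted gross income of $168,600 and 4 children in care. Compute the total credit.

Childcare Subsidy: base = 4 × $4,240 = $16,960. $168,600 is $3,000 into a $5,000 phase-out range, leaving 2,000/5,000 of the credit: $16,960 × 2,000/5,000 = $6,784.
Earned Income Credit: 13% of the $107,100 excess over $61,500 is $13,923 ≥ base, so the credit is $0.
Caregiver Credit: income exceeds $102,600 by $66,000 → 27 increments × $75 = $2,025 ≥ base, so the credit is $0.
Disability Support Credit: $168,600 meets or exceeds the $163,300 cutoff, so the credit is $0.
Total: $6,784 + $0 + $0 + $0 = $6,784.

$6,784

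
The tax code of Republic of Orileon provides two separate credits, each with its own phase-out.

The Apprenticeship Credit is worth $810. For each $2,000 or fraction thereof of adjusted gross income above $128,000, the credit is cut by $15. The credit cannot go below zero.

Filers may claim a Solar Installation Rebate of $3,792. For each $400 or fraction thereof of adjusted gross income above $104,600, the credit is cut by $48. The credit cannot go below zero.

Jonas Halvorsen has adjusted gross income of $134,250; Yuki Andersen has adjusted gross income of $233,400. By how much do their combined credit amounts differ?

$927

Jonas ($134,250): Apprenticeship Credit: income exceeds $128,000 by $6,250, which is 4 full-or-partial $2,000 increments; reduction = 4 × $15 = $60, leaving $750. Solar Installation Rebate: income exceeds $104,600 by $29,650, which is 75 full-or-partial $400 increments; reduction = 75 × $48 = $3,600, leaving $192. total $750 + $192 = $942
Yuki ($233,400): Apprenticeship Credit: income exceeds $128,000 by $105,400, which is 53 full-or-partial $2,000 increments; reduction = 53 × $15 = $795, leaving $15. Solar Installation Rebate: income exceeds $104,600 by $128,800 → 322 increments × $48 = $15,456 ≥ base, so the credit is $0. total $15 + $0 = $15
Difference: |$942 − $15| = $927.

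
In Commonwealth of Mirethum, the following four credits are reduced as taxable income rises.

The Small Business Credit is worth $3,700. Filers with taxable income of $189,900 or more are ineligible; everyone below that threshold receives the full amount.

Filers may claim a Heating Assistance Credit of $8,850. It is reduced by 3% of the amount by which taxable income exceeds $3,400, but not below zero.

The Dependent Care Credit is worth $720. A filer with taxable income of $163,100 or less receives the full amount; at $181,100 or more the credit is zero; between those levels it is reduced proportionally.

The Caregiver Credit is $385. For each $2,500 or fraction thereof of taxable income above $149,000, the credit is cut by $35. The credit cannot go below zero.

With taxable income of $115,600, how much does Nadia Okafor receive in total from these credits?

$10,289

Small Business Credit: $115,600 is below the $189,900 cutoff, so the full $3,700 applies.
Heating Assistance Credit: 3% of the $112,200 excess over $3,400 is $3,366; credit = $8,850 − $3,366 = $5,484.
Dependent Care Credit: $115,600 is at or below the $163,100 threshold, so the full $720 applies.
Caregiver Credit: $115,600 is at or below the $149,000 threshold, so the full $385 applies.
Total: $3,700 + $5,484 + $720 + $385 = $10,289.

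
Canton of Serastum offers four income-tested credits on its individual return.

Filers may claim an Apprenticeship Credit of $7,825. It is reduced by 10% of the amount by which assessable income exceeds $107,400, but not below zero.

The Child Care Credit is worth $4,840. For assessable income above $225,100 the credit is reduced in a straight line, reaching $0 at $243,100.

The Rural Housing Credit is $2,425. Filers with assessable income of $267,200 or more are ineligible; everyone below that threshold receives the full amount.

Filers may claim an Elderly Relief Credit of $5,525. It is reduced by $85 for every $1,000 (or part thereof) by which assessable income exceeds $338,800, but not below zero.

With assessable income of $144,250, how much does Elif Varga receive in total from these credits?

$16,930

Apprenticeship Credit: 10% of the $36,850 excess over $107,400 is $3,685; credit = $7,825 − $3,685 = $4,140.
Child Care Credit: $144,250 is at or below the $225,100 threshold, so the full $4,840 applies.
Rural Housing Credit: $144,250 is below the $267,200 cutoff, so the full $2,425 applies.
Elderly Relief Credit: $144,250 is at or below the $338,800 threshold, so the full $5,525 applies.
Total: $4,140 + $4,840 + $2,425 + $5,525 = $16,930.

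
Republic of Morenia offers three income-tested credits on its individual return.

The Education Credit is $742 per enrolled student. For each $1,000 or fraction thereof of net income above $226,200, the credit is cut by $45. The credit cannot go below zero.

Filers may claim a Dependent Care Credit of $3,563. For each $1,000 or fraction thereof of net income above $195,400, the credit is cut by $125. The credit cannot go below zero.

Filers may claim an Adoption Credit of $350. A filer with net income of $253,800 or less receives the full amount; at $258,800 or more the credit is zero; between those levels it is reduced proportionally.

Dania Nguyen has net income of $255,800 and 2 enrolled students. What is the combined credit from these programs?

Education Credit: base = 2 × $742 = $1,484. income exceeds $226,200 by $29,600, which is 30 full-or-partial $1,000 increments; reduction = 30 × $45 = $1,350, leaving $134.
Dependent Care Credit: income exceeds $195,400 by $60,400 → 61 increments × $125 = $7,625 ≥ base, so the credit is $0.
Adoption Credit: $255,800 is $2,000 into a $5,000 phase-out range, leaving 3,000/5,000 of the credit: $350 × 3,000/5,000 = $210.
Total: $134 + $0 + $210 = $344.

$344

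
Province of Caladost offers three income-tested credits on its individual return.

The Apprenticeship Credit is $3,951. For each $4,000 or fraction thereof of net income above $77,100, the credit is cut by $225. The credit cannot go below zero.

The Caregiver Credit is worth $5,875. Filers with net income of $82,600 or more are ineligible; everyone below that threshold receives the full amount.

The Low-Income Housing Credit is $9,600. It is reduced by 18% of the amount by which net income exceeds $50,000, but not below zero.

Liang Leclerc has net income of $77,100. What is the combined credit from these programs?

Apprenticeship Credit: $77,100 is at or below the $77,100 threshold, so the full $3,951 applies.
Caregiver Credit: $77,100 is below the $82,600 cutoff, so the full $5,875 applies.
Low-Income Housing Credit: 18% of the $27,100 excess over $50,000 is $4,878; credit = $9,600 − $4,878 = $4,722.
Total: $3,951 + $5,875 + $4,722 = $14,548.

$14,548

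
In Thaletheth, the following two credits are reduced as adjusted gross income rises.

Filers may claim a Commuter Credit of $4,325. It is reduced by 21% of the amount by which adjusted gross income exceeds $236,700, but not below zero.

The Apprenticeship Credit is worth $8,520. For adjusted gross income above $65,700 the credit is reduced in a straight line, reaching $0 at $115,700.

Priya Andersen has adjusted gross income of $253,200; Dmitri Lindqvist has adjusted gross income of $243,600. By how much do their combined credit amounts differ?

$2,016

Priya ($253,200): Commuter Credit: 21% of the $16,500 excess over $236,700 is $3,465; credit = $4,325 − $3,465 = $860. Apprenticeship Credit: $253,200 is at or above $115,700, so the credit is $0. total $860 + $0 = $860
Dmitri ($243,600): Commuter Credit: 21% of the $6,900 excess over $236,700 is $1,449; credit = $4,325 − $1,449 = $2,876. Apprenticeship Credit: $243,600 is at or above $115,700, so the credit is $0. total $2,876 + $0 = $2,876
Difference: |$860 − $2,876| = $2,016.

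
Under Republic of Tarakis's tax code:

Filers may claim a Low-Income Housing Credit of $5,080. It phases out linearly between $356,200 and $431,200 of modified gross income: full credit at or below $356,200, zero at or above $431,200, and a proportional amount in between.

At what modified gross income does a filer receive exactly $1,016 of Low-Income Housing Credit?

$416,200

$1,016 is 1,016/5,080 of the full $5,080, so 4,064/5,080 of the $75,000 range has been used: income = $356,200 + $75,000 × 4,064/5,080 = $416,200.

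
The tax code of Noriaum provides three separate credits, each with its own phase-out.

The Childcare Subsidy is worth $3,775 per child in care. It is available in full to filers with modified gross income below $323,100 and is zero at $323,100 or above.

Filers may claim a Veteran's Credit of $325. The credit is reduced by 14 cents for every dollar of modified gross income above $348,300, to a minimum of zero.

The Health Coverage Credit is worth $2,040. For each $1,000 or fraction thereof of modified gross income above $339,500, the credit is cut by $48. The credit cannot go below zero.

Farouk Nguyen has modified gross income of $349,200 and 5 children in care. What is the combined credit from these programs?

Childcare Subsidy: base = 5 × $3,775 = $18,875. $349,200 meets or exceeds the $323,100 cutoff, so the credit is $0.
Veteran's Credit: 14% of the $900 excess over $348,300 is $126; credit = $325 − $126 = $199.
Health Coverage Credit: income exceeds $339,500 by $9,700, which is 10 full-or-partial $1,000 increments; reduction = 10 × $48 = $480, leaving $1,560.
Total: $0 + $199 + $1,560 = $1,759.

$1,759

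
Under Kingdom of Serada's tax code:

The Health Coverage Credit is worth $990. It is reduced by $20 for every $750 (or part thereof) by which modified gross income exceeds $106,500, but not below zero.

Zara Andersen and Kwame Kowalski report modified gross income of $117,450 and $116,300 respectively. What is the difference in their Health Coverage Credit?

Zara ($117,450): Health Coverage Credit: income exceeds $106,500 by $10,950, which is 15 full-or-partial $750 increments; reduction = 15 × $20 = $300, leaving $690.
Kwame ($116,300): Health Coverage Credit: income exceeds $106,500 by $9,800, which is 14 full-or-partial $750 increments; reduction = 14 × $20 = $280, leaving $710.
Difference: |$690 − $710| = $20.

$20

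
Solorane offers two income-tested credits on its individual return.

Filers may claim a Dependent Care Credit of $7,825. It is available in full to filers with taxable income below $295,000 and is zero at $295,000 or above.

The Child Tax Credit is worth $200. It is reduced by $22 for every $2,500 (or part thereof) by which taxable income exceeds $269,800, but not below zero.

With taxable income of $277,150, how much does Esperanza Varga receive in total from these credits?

Dependent Care Credit: $277,150 is below the $295,000 cutoff, so the full $7,825 applies.
Child Tax Credit: income exceeds $269,800 by $7,350, which is 3 full-or-partial $2,500 increments; reduction = 3 × $22 = $66, leaving $134.
Total: $7,825 + $134 = $7,959.

$7,959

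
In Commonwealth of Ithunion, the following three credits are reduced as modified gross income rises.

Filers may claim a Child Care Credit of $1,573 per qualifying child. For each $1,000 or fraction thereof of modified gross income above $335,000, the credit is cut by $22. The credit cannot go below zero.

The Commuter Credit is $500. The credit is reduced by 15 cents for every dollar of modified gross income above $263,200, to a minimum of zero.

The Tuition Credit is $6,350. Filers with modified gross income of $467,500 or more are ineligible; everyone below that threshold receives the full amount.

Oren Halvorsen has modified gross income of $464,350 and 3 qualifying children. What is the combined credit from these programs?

$8,209

Child Care Credit: base = 3 × $1,573 = $4,719. income exceeds $335,000 by $129,350, which is 130 full-or-partial $1,000 increments; reduction = 130 × $22 = $2,860, leaving $1,859.
Commuter Credit: 15% of the $201,150 excess over $263,200 is $30,172.50 ≥ base, so the credit is $0.
Tuition Credit: $464,350 is below the $467,500 cutoff, so the full $6,350 applies.
Total: $1,859 + $0 + $6,350 = $8,209.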